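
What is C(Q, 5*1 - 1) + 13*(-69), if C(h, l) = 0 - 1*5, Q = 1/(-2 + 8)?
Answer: -902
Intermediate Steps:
Q = 1/6 ≈ 0.16667
C(h, l) = -5 (C(h, l) = 0 - 5 = -5)
C(Q, 5*1 - 1) + 13*(-69) = -5 + 13*(-69) = -5 - 897 = -902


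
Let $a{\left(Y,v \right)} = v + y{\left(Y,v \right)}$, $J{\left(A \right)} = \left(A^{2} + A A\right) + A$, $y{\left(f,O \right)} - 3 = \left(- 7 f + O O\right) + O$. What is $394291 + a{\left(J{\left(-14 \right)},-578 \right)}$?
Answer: $724576$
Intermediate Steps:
$y{\left(f,O \right)} = 3 + O + O^{2} - 7 f$ ($y{\left(f,O \right)} = 3 + \left(\left(- 7 f + O O\right) + O\right) = 3 + \left(\left(- 7 f + O^{2}\right) + O\right) = 3 + \left(\left(O^{2} - 7 f\right) + O\right) = 3 + \left(O + O^{2} - 7 f\right) = 3 + O + O^{2} - 7 f$)
$J{\left(A \right)} = A + 2 A^{2}$ ($J{\left(A \right)} = \left(A^{2} + A^{2}\right) + A = 2 A^{2} + A = A + 2 A^{2}$)
$a{\left(Y,v \right)} = 3 + v^{2} - 7 Y + 2 v$ ($a{\left(Y,v \right)} = v + \left(3 + v + v^{2} - 7 Y\right) = 3 + v^{2} - 7 Y + 2 v$)
$394291 + a{\left(J{\left(-14 \right)},-578 \right)} = 394291 + \left(3 + \left(-578\right)^{2} - 7 \left(- 14 \left(1 + 2 \left(-14\right)\right)\right) + 2 \left(-578\right)\right) = 394291 + \left(3 + 334084 - 7 \left(- 14 \left(1 - 28\right)\right) - 1156\right) = 394291 + \left(3 + 334084 - 7 \left(\left(-14\right) \left(-27\right)\right) - 1156\right) = 394291 + \left(3 + 334084 - 2646 - 1156\right) = 394291 + 330285 = 724576$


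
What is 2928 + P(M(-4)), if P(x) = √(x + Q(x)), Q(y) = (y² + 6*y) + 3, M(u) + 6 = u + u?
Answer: 2928 + √101 ≈ 2938.1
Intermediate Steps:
M(u) = -6 + 2*u (M(u) = -6 + (u + u) = -6 + 2*u)
Q(y) = 3 + y² + 6*y
P(x) = √(3 + x² + 7*x) (P(x) = √(x + (3 + x² + 6*x)) = √(3 + x² + 7*x))
2928 + P(M(-4)) = 2928 + √(3 + (-6 + 2*(-4))² + 7*(-6 + 2*(-4))) = 2928 + √(3 + (-6 - 8)² + 7*(-6 - 8)) = 2928 + √(3 + (-14)² + 7*(-14)) = 2928 + √(3 + 196 - 98) = 2928 + √101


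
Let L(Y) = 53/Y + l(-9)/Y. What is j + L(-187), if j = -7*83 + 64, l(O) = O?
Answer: -8793/17 ≈ -517.24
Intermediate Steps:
j = -517 (j = -581 + 64 = -517)
L(Y) = 44/Y (L(Y) = 53/Y - 9/Y = 44/Y)
j + L(-187) = -517 + 44/(-187) = -517 + 44*(-1/187) = -517 - 4/17 = -8793/17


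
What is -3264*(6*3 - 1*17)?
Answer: -3264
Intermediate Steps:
-3264*(6*3 - 1*17) = -3264*(18 - 17) = -3264*1 = -3264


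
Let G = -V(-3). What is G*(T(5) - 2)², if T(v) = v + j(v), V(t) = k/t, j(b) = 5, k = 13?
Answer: 832/3 ≈ 277.33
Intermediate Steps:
V(t) = 13/t
T(v) = 5 + v (T(v) = v + 5 = 5 + v)
G = 13/3 (G = -13/(-3) = -13*(-1)/3 = -1*(-13/3) = 13/3 ≈ 4.3333)
G*(T(5) - 2)² = 13*((5 + 5) - 2)²/3 = 13*(10 - 2)²/3 = (13/3)*8² = (13/3)*64 = 832/3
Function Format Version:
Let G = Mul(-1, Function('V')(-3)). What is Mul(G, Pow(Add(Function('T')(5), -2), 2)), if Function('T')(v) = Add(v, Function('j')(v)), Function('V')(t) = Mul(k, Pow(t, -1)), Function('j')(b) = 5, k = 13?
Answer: Rational(832, 3) ≈ 277.33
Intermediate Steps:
Function('V')(t) = Mul(13, Pow(t, -1))
Function('T')(v) = Add(5, v) (Function('T')(v) = Add(v, 5) = Add(5, v))
G = Rational(13, 3) (G = Mul(-1, Mul(13, Pow(-3, -1))) = Mul(-1, Mul(13, Rational(-1, 3))) = Mul(-1, Rational(-13, 3)) = Rational(13, 3) ≈ 4.3333)
Mul(G, Pow(Add(Function('T')(5), -2), 2)) = Mul(Rational(13, 3), Pow(Add(Add(5, 5), -2), 2)) = Mul(Rational(13, 3), Pow(Add(10, -2), 2)) = Mul(Rational(13, 3), Pow(8, 2)) = Mul(Rational(13, 3), 64) = Rational(832, 3)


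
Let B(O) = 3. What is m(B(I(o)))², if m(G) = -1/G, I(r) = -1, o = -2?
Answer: ⅑ ≈ 0.11111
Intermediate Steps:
m(B(I(o)))² = (-1/3)² = (-1*⅓)² = (-⅓)² = ⅑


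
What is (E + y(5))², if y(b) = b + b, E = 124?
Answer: 17956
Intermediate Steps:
y(b) = 2*b
(E + y(5))² = (124 + 2*5)² = (124 + 10)² = 134² = 17956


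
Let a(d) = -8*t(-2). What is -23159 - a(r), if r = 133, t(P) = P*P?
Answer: -23127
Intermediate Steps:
t(P) = P²
a(d) = -32 (a(d) = -8*(-2)² = -8*4 = -32)
-23159 - a(r) = -23159 - 1*(-32) = -23159 + 32 = -23127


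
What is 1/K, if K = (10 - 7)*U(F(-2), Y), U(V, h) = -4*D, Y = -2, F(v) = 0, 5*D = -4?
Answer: 5/48 ≈ 0.10417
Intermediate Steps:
D = -⅘ (D = (⅕)*(-4) = -⅘ ≈ -0.80000)
U(V, h) = 16/5 (U(V, h) = -4*(-⅘) = 16/5)
K = 48/5 (K = (10 - 7)*(16/5) = 3*(16/5) = 48/5 ≈ 9.6000)
1/K = 1/(48/5) = 5/48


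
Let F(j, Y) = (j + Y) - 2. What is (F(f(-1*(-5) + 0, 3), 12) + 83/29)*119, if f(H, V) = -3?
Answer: 34034/29 ≈ 1173.6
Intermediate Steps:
F(j, Y) = -2 + Y + j (F(j, Y) = (Y + j) - 2 = -2 + Y + j)
(F(f(-1*(-5) + 0, 3), 12) + 83/29)*119 = ((-2 + 12 - 3) + 83/29)*119 = (7 + 83*(1/29))*119 = (7 + 83/29)*119 = (286/29)*119 = 34034/29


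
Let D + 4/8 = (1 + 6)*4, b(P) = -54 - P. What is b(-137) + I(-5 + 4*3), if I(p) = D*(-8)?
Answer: -137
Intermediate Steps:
D = 55/2 (D = -½ + (1 + 6)*4 = -½ + 7*4 = -½ + 28 = 55/2 ≈ 27.500)
I(p) = -220 (I(p) = (55/2)*(-8) = -220)
b(-137) + I(-5 + 4*3) = (-54 - 1*(-137)) - 220 = (-54 + 137) - 220 = 83 - 220 = -137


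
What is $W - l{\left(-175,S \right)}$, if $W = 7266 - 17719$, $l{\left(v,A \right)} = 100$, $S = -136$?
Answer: $-10553$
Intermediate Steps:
$W = -10453$
$W - l{\left(-175,S \right)} = -10453 - 100 = -10553$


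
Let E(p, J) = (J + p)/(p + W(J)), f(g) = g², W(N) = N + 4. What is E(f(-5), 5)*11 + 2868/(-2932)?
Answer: 108756/12461 ≈ 8.7277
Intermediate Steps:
W(N) = 4 + N
E(p, J) = (J + p)/(4 + J + p) (E(p, J) = (J + p)/(p + (4 + J)) = (J + p)/(4 + J + p))
E(f(-5), 5)*11 + 2868/(-2932) = ((5 + (-5)²)/(4 + 5 + (-5)²))*11 + 2868/(-2932) = ((5 + 25)/(4 + 5 + 25))*11 + 2868*(-1/2932) = (30/34)*11 - 717/733 = ((1/34)*30)*11 - 717/733 = (15/17)*11 - 717/733 = 165/17 - 717/733 = 108756/12461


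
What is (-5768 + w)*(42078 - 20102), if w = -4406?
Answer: -223583824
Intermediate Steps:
(-5768 + w)*(42078 - 20102) = (-5768 - 4406)*(42078 - 20102) = -10174*21976 = -223583824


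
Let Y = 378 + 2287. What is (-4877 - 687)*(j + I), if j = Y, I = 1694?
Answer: -24253476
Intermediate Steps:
Y = 2665
j = 2665
(-4877 - 687)*(j + I) = (-4877 - 687)*(2665 + 1694) = -5564*4359 = -24253476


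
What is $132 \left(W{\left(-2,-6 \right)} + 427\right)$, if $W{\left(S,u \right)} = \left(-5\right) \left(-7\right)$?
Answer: $60984$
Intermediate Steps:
$W{\left(S,u \right)} = 35$
$132 \left(W{\left(-2,-6 \right)} + 427\right) = 132 \left(35 + 427\right) = 132 \cdot 462 = 60984$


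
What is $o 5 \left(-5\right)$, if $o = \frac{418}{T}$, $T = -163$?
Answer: $\frac{10450}{163} \approx 64.11$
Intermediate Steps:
$o = - \frac{418}{163}$ ($o = \frac{418}{-163} = 418 \left(- \frac{1}{163}\right) = - \frac{418}{163} \approx -2.5644$)
$o 5 \left(-5\right) = - \frac{418 \cdot 5 \left(-5\right)}{163} = \left(- \frac{418}{163}\right) \left(-25\right) = \frac{10450}{163}$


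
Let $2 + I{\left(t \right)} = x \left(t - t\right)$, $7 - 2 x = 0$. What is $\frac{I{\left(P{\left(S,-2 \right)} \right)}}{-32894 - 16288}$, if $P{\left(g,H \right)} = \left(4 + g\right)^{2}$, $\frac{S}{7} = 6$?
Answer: $\frac{1}{24591} \approx 4.0665 \cdot 10^{-5}$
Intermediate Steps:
$S = 42$ ($S = 7 \cdot 6 = 42$)
$x = \frac{7}{2}$ ($x = \frac{7}{2} - 0 = \frac{7}{2} + 0 = \frac{7}{2} \approx 3.5$)
$I{\left(t \right)} = -2$ ($I{\left(t \right)} = -2 + \frac{7 \left(t - t\right)}{2} = -2 + \frac{7}{2} \cdot 0 = -2 + 0 = -2$)
$\frac{I{\left(P{\left(S,-2 \right)} \right)}}{-32894 - 16288} = - \frac{2}{-32894 - 16288} = - \frac{2}{-49182} = \left(-2\right) \left(- \frac{1}{49182}\right) = \frac{1}{24591}$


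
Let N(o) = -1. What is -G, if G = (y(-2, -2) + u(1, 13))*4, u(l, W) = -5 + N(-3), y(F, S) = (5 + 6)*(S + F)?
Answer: 200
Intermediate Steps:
y(F, S) = 11*F + 11*S (y(F, S) = 11*(F + S) = 11*F + 11*S)
u(l, W) = -6 (u(l, W) = -5 - 1 = -6)
G = -200 (G = ((11*(-2) + 11*(-2)) - 6)*4 = ((-22 - 22) - 6)*4 = (-44 - 6)*4 = -50*4 = -200)
-G = -1*(-200) = 200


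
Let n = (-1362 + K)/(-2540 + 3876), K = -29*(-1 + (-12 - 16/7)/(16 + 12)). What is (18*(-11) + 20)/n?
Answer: 728287/4037 ≈ 180.40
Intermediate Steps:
K = 2146/49 (K = -29*(-1 + (-12 - 16*⅐)/28) = -29*(-1 + (-12 - 16/7)*(1/28)) = -29*(-1 - 100/7*1/28) = -29*(-1 - 25/49) = -29*(-74/49) = 2146/49 ≈ 43.796)
n = -8074/8183 (n = (-1362 + 2146/49)/(-2540 + 3876) = -64592/49/1336 = -64592/49*1/1336 = -8074/8183 ≈ -0.98668)
(18*(-11) + 20)/n = (18*(-11) + 20)/(-8074/8183) = (-198 + 20)*(-8183/8074) = -178*(-8183/8074) = 728287/4037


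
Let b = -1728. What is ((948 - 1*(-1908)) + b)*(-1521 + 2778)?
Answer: 1417896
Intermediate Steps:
((948 - 1*(-1908)) + b)*(-1521 + 2778) = ((948 - 1*(-1908)) - 1728)*(-1521 + 2778) = ((948 + 1908) - 1728)*1257 = (2856 - 1728)*1257 = 1128*1257 = 1417896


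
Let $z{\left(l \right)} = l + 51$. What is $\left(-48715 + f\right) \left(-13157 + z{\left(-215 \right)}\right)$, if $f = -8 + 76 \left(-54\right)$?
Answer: $703708467$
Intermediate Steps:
$f = -4112$ ($f = -8 - 4104 = -4112$)
$z{\left(l \right)} = 51 + l$
$\left(-48715 + f\right) \left(-13157 + z{\left(-215 \right)}\right) = \left(-48715 - 4112\right) \left(-13157 + \left(51 - 215\right)\right) = - 52827 \left(-13157 - 164\right) = \left(-52827\right) \left(-13321\right) = 703708467$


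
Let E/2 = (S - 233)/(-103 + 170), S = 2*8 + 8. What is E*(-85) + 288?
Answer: 54826/67 ≈ 818.30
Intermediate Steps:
S = 24 (S = 16 + 8 = 24)
E = -418/67 (E = 2*((24 - 233)/(-103 + 170)) = 2*(-209/67) = -418/67 ≈ -6.2388)
E*(-85) + 288 = -418/67*(-85) + 288 = 35530/67 + 288 = 54826/67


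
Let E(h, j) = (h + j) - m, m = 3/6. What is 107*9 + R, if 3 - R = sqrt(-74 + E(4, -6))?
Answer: 966 - 3*I*sqrt(34)/2 ≈ 966.0 - 8.7464*I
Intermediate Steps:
m = 1/2 (m = 3*(1/6) = 1/2 ≈ 0.50000)
E(h, j) = -1/2 + h + j (E(h, j) = (h + j) - 1*1/2 = (h + j) - 1/2 = -1/2 + h + j)
R = 3 - 3*I*sqrt(34)/2 (R = 3 - sqrt(-74 + (-1/2 + 4 - 6)) = 3 - sqrt(-74 - 5/2) = 3 - sqrt(-153/2) = 3 - 3*I*sqrt(34)/2 ≈ 3.0 - 8.7464*I)
107*9 + R = 107*9 + (3 - 3*I*sqrt(34)/2) = 963 + (3 - 3*I*sqrt(34)/2) = 966 - 3*I*sqrt(34)/2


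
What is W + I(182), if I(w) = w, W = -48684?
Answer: -48502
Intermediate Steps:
W + I(182) = -48684 + 182 = -48502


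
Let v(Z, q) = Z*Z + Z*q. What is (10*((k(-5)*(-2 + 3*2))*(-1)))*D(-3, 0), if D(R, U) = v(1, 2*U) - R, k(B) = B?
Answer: 800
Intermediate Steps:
v(Z, q) = Z² + Z*q
D(R, U) = 1 - R + 2*U (D(R, U) = 1*(1 + 2*U) - R = (1 + 2*U) - R = 1 - R + 2*U)
(10*((k(-5)*(-2 + 3*2))*(-1)))*D(-3, 0) = (10*(-5*(-2 + 3*2)*(-1)))*(1 - 1*(-3) + 2*0) = (10*(-5*(-2 + 6)*(-1)))*(1 + 3 + 0) = (10*(-5*4*(-1)))*4 = (10*(-20*(-1)))*4 = (10*20)*4 = 200*4 = 800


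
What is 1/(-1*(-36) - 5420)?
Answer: -1/5384 ≈ -0.00018574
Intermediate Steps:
1/(-1*(-36) - 5420) = 1/(36 - 5420) = 1/(-5384) = -1/5384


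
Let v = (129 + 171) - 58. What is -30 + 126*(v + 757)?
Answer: 125844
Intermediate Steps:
v = 242 (v = 300 - 58 = 242)
-30 + 126*(v + 757) = -30 + 126*(242 + 757) = -30 + 126*999 = -30 + 125874 = 125844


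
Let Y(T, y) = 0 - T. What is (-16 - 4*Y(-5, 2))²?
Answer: 1296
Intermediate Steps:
Y(T, y) = -T
(-16 - 4*Y(-5, 2))² = (-16 - (-4)*(-5))² = (-16 - 4*5)² = (-16 - 20)² = (-36)² = 1296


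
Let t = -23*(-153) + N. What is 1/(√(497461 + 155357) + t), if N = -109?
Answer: 1705/5487641 - √652818/10975282 ≈ 0.00023708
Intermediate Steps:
t = 3410 (t = -23*(-153) - 109 = 3519 - 109 = 3410)
1/(√(497461 + 155357) + t) = 1/(√(497461 + 155357) + 3410) = 1/(√652818 + 3410) = 1/(3410 + √652818)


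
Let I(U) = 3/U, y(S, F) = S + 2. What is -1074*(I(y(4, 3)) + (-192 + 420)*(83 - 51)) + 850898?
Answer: -6985543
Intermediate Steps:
y(S, F) = 2 + S
-1074*(I(y(4, 3)) + (-192 + 420)*(83 - 51)) + 850898 = -1074*(3/(2 + 4) + (-192 + 420)*(83 - 51)) + 850898 = -1074*(3/6 + 228*32) + 850898 = -1074*(3*(1/6) + 7296) + 850898 = -1074*(1/2 + 7296) + 850898 = -1074*14593/2 + 850898 = -7836441 + 850898 = -6985543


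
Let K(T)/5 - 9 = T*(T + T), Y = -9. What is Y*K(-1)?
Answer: -495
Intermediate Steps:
K(T) = 45 + 10*T² (K(T) = 45 + 5*(T*(T + T)) = 45 + 5*(T*(2*T)) = 45 + 5*(2*T²) = 45 + 10*T²)
Y*K(-1) = -9*(45 + 10*(-1)²) = -9*(45 + 10*1) = -9*(45 + 10) = -9*55 = -495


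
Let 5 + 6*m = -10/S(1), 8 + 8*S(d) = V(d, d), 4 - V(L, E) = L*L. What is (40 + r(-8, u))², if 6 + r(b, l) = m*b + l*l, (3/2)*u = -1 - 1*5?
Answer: 11236/9 ≈ 1248.4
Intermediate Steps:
V(L, E) = 4 - L² (V(L, E) = 4 - L*L = 4 - L²)
S(d) = -½ - d²/8 (S(d) = -1 + (4 - d²)/8 = -1 + (½ - d²/8) = -½ - d²/8)
u = -4 (u = 2*(-1 - 1*5)/3 = 2*(-1 - 5)/3 = (⅔)*(-6) = -4)
m = 11/6 (m = -⅚ + (-10/(-½ - ⅛*1²))/6 = -⅚ + (-10/(-½ - ⅛*1))/6 = -⅚ + (-10/(-½ - ⅛))/6 = -⅚ + (-10/(-5/8))/6 = -⅚ + (-10*(-8/5))/6 = -⅚ + (⅙)*16 = -⅚ + 8/3 = 11/6 ≈ 1.8333)
r(b, l) = -6 + l² + 11*b/6 (r(b, l) = -6 + (11*b/6 + l*l) = -6 + (11*b/6 + l²) = -6 + (l² + 11*b/6) = -6 + l² + 11*b/6)
(40 + r(-8, u))² = (40 + (-6 + (-4)² + (11/6)*(-8)))² = (40 + (-6 + 16 - 44/3))² = (40 - 14/3)² = (106/3)² = 11236/9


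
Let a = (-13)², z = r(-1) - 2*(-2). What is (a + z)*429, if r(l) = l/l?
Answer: 74646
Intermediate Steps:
r(l) = 1
z = 5 (z = 1 - 2*(-2) = 1 + 4 = 5)
a = 169
(a + z)*429 = (169 + 5)*429 = 174*429 = 74646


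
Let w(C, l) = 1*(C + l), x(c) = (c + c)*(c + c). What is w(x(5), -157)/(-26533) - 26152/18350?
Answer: -346422533/243440275 ≈ -1.4230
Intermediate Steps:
x(c) = 4*c² (x(c) = (2*c)*(2*c) = 4*c²)
w(C, l) = C + l
w(x(5), -157)/(-26533) - 26152/18350 = (4*5² - 157)/(-26533) - 26152/18350 = (4*25 - 157)*(-1/26533) - 26152*1/18350 = (100 - 157)*(-1/26533) - 13076/9175 = -57*(-1/26533) - 13076/9175 = 57/26533 - 13076/9175 = -346422533/243440275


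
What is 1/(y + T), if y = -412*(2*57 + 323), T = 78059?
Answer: -1/101985 ≈ -9.8054e-6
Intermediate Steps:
y = -180044 (y = -412*(114 + 323) = -412*437 = -180044)
1/(y + T) = 1/(-180044 + 78059) = 1/(-101985) = -1/101985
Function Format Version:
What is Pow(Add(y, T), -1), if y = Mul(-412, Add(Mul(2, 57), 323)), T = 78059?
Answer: Rational(-1, 101985) ≈ -9.8054e-6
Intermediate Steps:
y = -180044 (y = Mul(-412, Add(114, 323)) = Mul(-412, 437) = -180044)
Pow(Add(y, T), -1) = Pow(Add(-180044, 78059), -1) = Pow(-101985, -1) = Rational(-1, 101985)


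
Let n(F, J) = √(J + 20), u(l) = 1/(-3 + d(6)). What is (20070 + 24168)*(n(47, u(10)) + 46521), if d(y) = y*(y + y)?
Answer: 2057995998 + 14746*√95289/23 ≈ 2.0582e+9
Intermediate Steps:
d(y) = 2*y² (d(y) = y*(2*y) = 2*y²)
u(l) = 1/69 (u(l) = 1/(-3 + 2*6²) = 1/(-3 + 2*36) = 1/(-3 + 72) = 1/69)
n(F, J) = √(20 + J)
(20070 + 24168)*(n(47, u(10)) + 46521) = (20070 + 24168)*(√(20 + 1/69) + 46521) = 44238*(√(1381/69) + 46521) = 44238*(√95289/69 + 46521) = 44238*(46521 + √95289/69) = 2057995998 + 14746*√95289/23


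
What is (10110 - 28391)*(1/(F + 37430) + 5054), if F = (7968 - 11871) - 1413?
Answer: -2967082294117/32114 ≈ -9.2392e+7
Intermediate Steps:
F = -5316 (F = -3903 - 1413 = -5316)
(10110 - 28391)*(1/(F + 37430) + 5054) = (10110 - 28391)*(1/(-5316 + 37430) + 5054) = -18281*(1/32114 + 5054) = -18281*162304157/32114 = -2967082294117/32114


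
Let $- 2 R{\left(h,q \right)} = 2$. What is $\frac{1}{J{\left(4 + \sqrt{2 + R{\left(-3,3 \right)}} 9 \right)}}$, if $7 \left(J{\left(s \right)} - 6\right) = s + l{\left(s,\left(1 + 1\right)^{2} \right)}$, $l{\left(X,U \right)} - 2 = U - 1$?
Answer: $\frac{7}{60} \approx 0.11667$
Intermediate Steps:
$R{\left(h,q \right)} = -1$ ($R{\left(h,q \right)} = \left(- \frac{1}{2}\right) 2 = -1$)
$l{\left(X,U \right)} = 1 + U$ ($l{\left(X,U \right)} = 2 + \left(U - 1\right) = 2 + \left(-1 + U\right) = 1 + U$)
$J{\left(s \right)} = \frac{47}{7} + \frac{s}{7}$ ($J{\left(s \right)} = 6 + \frac{s + \left(1 + \left(1 + 1\right)^{2}\right)}{7} = 6 + \frac{s + \left(1 + 2^{2}\right)}{7} = 6 + \frac{s + \left(1 + 4\right)}{7} = 6 + \frac{s + 5}{7} = 6 + \frac{5 + s}{7} = 6 + \left(\frac{5}{7} + \frac{s}{7}\right) = \frac{47}{7} + \frac{s}{7}$)
$\frac{1}{J{\left(4 + \sqrt{2 + R{\left(-3,3 \right)}} 9 \right)}} = \frac{1}{\frac{47}{7} + \frac{4 + \sqrt{2 - 1} \cdot 9}{7}} = \frac{1}{\frac{47}{7} + \frac{4 + \sqrt{1} \cdot 9}{7}} = \frac{1}{\frac{47}{7} + \frac{4 + 1 \cdot 9}{7}} = \frac{1}{\frac{47}{7} + \frac{4 + 9}{7}} = \frac{1}{\frac{47}{7} + \frac{1}{7} \cdot 13} = \frac{1}{\frac{47}{7} + \frac{13}{7}} = \frac{1}{\frac{60}{7}} = \frac{7}{60}$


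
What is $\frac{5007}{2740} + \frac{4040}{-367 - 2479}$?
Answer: $\frac{1590161}{3899020} \approx 0.40784$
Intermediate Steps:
$\frac{5007}{2740} + \frac{4040}{-367 - 2479} = 5007 \cdot \frac{1}{2740} + \frac{4040}{-2846} = \frac{5007}{2740} + 4040 \left(- \frac{1}{2846}\right) = \frac{5007}{2740} - \frac{2020}{1423} = \frac{1590161}{3899020}$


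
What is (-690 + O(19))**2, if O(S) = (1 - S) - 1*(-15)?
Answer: 480249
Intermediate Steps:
O(S) = 16 - S (O(S) = (1 - S) + 15 = 16 - S)
(-690 + O(19))**2 = (-690 + (16 - 1*19))**2 = (-690 + (16 - 19))**2 = (-690 - 3)**2 = (-693)**2 = 480249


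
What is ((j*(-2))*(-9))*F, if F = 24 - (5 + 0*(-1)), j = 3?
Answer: 1026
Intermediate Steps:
F = 19 (F = 24 - (5 + 0) = 24 - 1*5 = 24 - 5 = 19)
((j*(-2))*(-9))*F = ((3*(-2))*(-9))*19 = -6*(-9)*19 = 54*19 = 1026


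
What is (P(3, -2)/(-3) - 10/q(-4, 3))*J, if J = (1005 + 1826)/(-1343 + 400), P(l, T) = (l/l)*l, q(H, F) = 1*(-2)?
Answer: -11324/943 ≈ -12.008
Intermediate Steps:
q(H, F) = -2
P(l, T) = l (P(l, T) = 1*l = l)
J = -2831/943 (J = 2831/(-943) = 2831*(-1/943) = -2831/943 ≈ -3.0021)
(P(3, -2)/(-3) - 10/q(-4, 3))*J = (3/(-3) - 10/(-2))*(-2831/943) = (3*(-1/3) - 10*(-1/2))*(-2831/943) = (-1 + 5)*(-2831/943) = 4*(-2831/943) = -11324/943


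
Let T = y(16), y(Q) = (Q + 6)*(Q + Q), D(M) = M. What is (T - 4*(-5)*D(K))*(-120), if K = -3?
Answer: -77280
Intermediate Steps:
y(Q) = 2*Q*(6 + Q) (y(Q) = (6 + Q)*(2*Q) = 2*Q*(6 + Q))
T = 704 (T = 2*16*(6 + 16) = 2*16*22 = 704)
(T - 4*(-5)*D(K))*(-120) = (704 - 4*(-5)*(-3))*(-120) = (704 - (-20)*(-3))*(-120) = (704 - 1*60)*(-120) = (704 - 60)*(-120) = 644*(-120) = -77280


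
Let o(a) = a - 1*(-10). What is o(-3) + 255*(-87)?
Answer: -22178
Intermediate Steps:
o(a) = 10 + a (o(a) = a + 10 = 10 + a)
o(-3) + 255*(-87) = (10 - 3) + 255*(-87) = 7 - 22185 = -22178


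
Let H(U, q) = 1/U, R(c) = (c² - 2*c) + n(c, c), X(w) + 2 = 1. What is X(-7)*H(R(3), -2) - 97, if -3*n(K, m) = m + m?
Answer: -98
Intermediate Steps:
n(K, m) = -2*m/3 (n(K, m) = -(m + m)/3 = -2*m/3)
X(w) = -1 (X(w) = -2 + 1 = -1)
R(c) = c² - 8*c/3 (R(c) = (c² - 2*c) - 2*c/3 = c² - 8*c/3)
X(-7)*H(R(3), -2) - 97 = -1/((⅓)*3*(-8 + 3*3)) - 97 = -1/((⅓)*3*(-8 + 9)) - 97 = -1/((⅓)*3*1) - 97 = -1/1 - 97 = -1*1 - 97 = -1 - 97 = -98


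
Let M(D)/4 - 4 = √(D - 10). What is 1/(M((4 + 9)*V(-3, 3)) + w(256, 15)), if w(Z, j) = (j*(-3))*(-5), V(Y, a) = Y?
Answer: 241/58865 - 28*I/58865 ≈ 0.0040941 - 0.00047566*I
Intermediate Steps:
M(D) = 16 + 4*√(-10 + D) (M(D) = 16 + 4*√(D - 10) = 16 + 4*√(-10 + D))
w(Z, j) = 15*j (w(Z, j) = -3*j*(-5) = 15*j)
1/(M((4 + 9)*V(-3, 3)) + w(256, 15)) = 1/((16 + 4*√(-10 + (4 + 9)*(-3))) + 15*15) = 1/((16 + 4*√(-10 + 13*(-3))) + 225) = 1/((16 + 4*√(-10 - 39)) + 225) = 1/((16 + 4*√(-49)) + 225) = 1/((16 + 4*(7*I)) + 225) = 1/((16 + 28*I) + 225) = 1/(241 + 28*I) = (241 - 28*I)/58865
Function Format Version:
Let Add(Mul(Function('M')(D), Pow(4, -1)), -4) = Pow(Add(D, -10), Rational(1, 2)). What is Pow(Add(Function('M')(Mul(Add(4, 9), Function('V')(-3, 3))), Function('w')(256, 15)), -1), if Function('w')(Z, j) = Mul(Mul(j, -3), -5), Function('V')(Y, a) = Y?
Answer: Add(Rational(241, 58865), Mul(Rational(-28, 58865), I)) ≈ Add(0.0040941, Mul(-0.00047566, I))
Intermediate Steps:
Function('M')(D) = Add(16, Mul(4, Pow(Add(-10, D), Rational(1, 2)))) (Function('M')(D) = Add(16, Mul(4, Pow(Add(D, -10), Rational(1, 2)))) = Add(16, Mul(4, Pow(Add(-10, D), Rational(1, 2)))))
Function('w')(Z, j) = Mul(15, j) (Function('w')(Z, j) = Mul(Mul(-3, j), -5) = Mul(15, j))
Pow(Add(Function('M')(Mul(Add(4, 9), Function('V')(-3, 3))), Function('w')(256, 15)), -1) = Pow(Add(Add(16, Mul(4, Pow(Add(-10, Mul(Add(4, 9), -3)), Rational(1, 2)))), Mul(15, 15)), -1) = Pow(Add(Add(16, Mul(4, Pow(Add(-10, Mul(13, -3)), Rational(1, 2)))), 225), -1) = Pow(Add(Add(16, Mul(4, Pow(Add(-10, -39), Rational(1, 2)))), 225), -1) = Pow(Add(Add(16, Mul(4, Pow(-49, Rational(1, 2)))), 225), -1) = Pow(Add(Add(16, Mul(4, Mul(7, I))), 225), -1) = Pow(Add(Add(16, Mul(28, I)), 225), -1) = Pow(Add(241, Mul(28, I)), -1) = Mul(Rational(1, 58865), Add(241, Mul(-28, I)))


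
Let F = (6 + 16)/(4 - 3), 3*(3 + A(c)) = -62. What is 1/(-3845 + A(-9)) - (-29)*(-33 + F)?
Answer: -3702317/11606 ≈ -319.00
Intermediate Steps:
A(c) = -71/3 (A(c) = -3 + (1/3)*(-62) = -3 - 62/3 = -71/3)
F = 22 (F = 22/1 = 22*1 = 22)
1/(-3845 + A(-9)) - (-29)*(-33 + F) = 1/(-3845 - 71/3) - (-29)*(-33 + 22) = 1/(-11606/3) - (-29)*(-11) = -3/11606 - 1*319 = -3/11606 - 319 = -3702317/11606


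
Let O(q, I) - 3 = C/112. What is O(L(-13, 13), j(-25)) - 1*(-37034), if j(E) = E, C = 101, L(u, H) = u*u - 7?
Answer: 4148245/112 ≈ 37038.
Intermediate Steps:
L(u, H) = -7 + u² (L(u, H) = u² - 7 = -7 + u²)
O(q, I) = 437/112 (O(q, I) = 3 + 101/112 = 437/112)
O(L(-13, 13), j(-25)) - 1*(-37034) = 437/112 - 1*(-37034) = 437/112 + 37034 = 4148245/112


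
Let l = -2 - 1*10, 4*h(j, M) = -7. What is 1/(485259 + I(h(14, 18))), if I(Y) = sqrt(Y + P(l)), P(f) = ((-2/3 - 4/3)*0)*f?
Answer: 1941036/941905188331 - 2*I*sqrt(7)/941905188331 ≈ 2.0608e-6 - 5.6179e-12*I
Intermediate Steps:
h(j, M) = -7/4 (h(j, M) = (1/4)*(-7) = -7/4)
l = -12 (l = -2 - 10 = -12)
P(f) = 0 (P(f) = ((-2*1/3 - 4*1/3)*0)*f = ((-2/3 - 4/3)*0)*f = (-2*0)*f = 0*f = 0)
I(Y) = sqrt(Y) (I(Y) = sqrt(Y + 0) = sqrt(Y))
1/(485259 + I(h(14, 18))) = 1/(485259 + sqrt(-7/4)) = 1/(485259 + I*sqrt(7)/2)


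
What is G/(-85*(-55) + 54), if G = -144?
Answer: -144/4729 ≈ -0.030450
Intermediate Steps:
G/(-85*(-55) + 54) = -144/(-85*(-55) + 54) = -144/(4675 + 54) = -144/4729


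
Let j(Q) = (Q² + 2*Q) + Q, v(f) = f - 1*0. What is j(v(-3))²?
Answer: 0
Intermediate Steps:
v(f) = f (v(f) = f + 0 = f)
j(Q) = Q² + 3*Q
j(v(-3))² = (-3*(3 - 3))² = (-3*0)² = 0² = 0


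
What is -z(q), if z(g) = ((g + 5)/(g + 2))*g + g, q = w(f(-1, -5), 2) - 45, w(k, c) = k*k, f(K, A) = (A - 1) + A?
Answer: -2014/13 ≈ -154.92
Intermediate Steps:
f(K, A) = -1 + 2*A (f(K, A) = (-1 + A) + A = -1 + 2*A)
w(k, c) = k**2
q = 76 (q = (-1 + 2*(-5))**2 - 45 = (-1 - 10)**2 - 45 = (-11)**2 - 45 = 121 - 45 = 76)
z(g) = g + g*(5 + g)/(2 + g) (z(g) = ((5 + g)/(2 + g))*g + g = g*(5 + g)/(2 + g) + g = g + g*(5 + g)/(2 + g))
-z(q) = -76*(7 + 2*76)/(2 + 76) = -76*(7 + 152)/78 = -76*159/78 = -1*2014/13 = -2014/13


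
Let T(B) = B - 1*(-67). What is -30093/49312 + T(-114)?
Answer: -2347757/49312 ≈ -47.610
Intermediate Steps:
T(B) = 67 + B (T(B) = B + 67 = 67 + B)
-30093/49312 + T(-114) = -30093/49312 + (67 - 114) = -30093*1/49312 - 47 = -30093/49312 - 47 = -2347757/49312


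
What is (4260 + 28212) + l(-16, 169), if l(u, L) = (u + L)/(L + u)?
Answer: 32473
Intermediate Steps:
l(u, L) = 1 (l(u, L) = (L + u)/(L + u) = 1)
(4260 + 28212) + l(-16, 169) = (4260 + 28212) + 1 = 32472 + 1 = 32473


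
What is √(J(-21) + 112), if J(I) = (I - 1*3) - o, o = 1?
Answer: √87 ≈ 9.3274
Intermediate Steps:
J(I) = -4 + I (J(I) = (I - 1*3) - 1*1 = (I - 3) - 1 = (-3 + I) - 1 = -4 + I)
√(J(-21) + 112) = √((-4 - 21) + 112) = √(-25 + 112) = √87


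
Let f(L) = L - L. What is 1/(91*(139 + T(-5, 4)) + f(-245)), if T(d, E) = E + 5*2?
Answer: 1/13923 ≈ 7.1824e-5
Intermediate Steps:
T(d, E) = 10 + E (T(d, E) = E + 10 = 10 + E)
f(L) = 0
1/(91*(139 + T(-5, 4)) + f(-245)) = 1/(91*(139 + (10 + 4)) + 0) = 1/(91*(139 + 14) + 0) = 1/(91*153 + 0) = 1/(13923 + 0) = 1/13923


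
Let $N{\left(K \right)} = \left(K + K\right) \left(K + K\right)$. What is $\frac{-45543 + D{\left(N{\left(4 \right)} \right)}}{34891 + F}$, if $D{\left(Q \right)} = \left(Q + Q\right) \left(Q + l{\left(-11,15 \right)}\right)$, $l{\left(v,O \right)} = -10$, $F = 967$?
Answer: $- \frac{38631}{35858} \approx -1.0773$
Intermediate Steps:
$N{\left(K \right)} = 4 K^{2}$ ($N{\left(K \right)} = 2 K 2 K = 4 K^{2}$)
$D{\left(Q \right)} = 2 Q \left(-10 + Q\right)$ ($D{\left(Q \right)} = \left(Q + Q\right) \left(Q - 10\right) = 2 Q \left(-10 + Q\right)$)
$\frac{-45543 + D{\left(N{\left(4 \right)} \right)}}{34891 + F} = \frac{-45543 + 2 \cdot 4 \cdot 4^{2} \left(-10 + 4 \cdot 4^{2}\right)}{34891 + 967} = \frac{-45543 + 2 \cdot 4 \cdot 16 \left(-10 + 4 \cdot 16\right)}{35858} = \left(-45543 + 2 \cdot 64 \left(-10 + 64\right)\right) \frac{1}{35858} = \left(-45543 + 2 \cdot 64 \cdot 54\right) \frac{1}{35858} = \left(-45543 + 6912\right) \frac{1}{35858} = \left(-38631\right) \frac{1}{35858} = - \frac{38631}{35858}$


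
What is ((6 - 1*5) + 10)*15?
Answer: 165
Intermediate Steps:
((6 - 1*5) + 10)*15 = ((6 - 5) + 10)*15 = (1 + 10)*15 = 11*15 = 165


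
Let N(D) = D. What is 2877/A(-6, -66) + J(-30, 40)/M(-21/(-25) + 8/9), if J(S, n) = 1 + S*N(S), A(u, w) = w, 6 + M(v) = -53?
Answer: -76403/1298 ≈ -58.862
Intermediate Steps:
M(v) = -59 (M(v) = -6 - 53 = -59)
J(S, n) = 1 + S**2 (J(S, n) = 1 + S*S = 1 + S**2)
2877/A(-6, -66) + J(-30, 40)/M(-21/(-25) + 8/9) = 2877/(-66) + (1 + (-30)**2)/(-59) = 2877*(-1/66) + (1 + 900)*(-1/59) = -959/22 + 901*(-1/59) = -959/22 - 901/59 = -76403/1298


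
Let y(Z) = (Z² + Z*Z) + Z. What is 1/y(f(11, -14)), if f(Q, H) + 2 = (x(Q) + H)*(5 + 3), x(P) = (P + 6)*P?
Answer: 1/3821230 ≈ 2.6170e-7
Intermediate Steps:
x(P) = P*(6 + P) (x(P) = (6 + P)*P = P*(6 + P))
f(Q, H) = -2 + 8*H + 8*Q*(6 + Q) (f(Q, H) = -2 + (Q*(6 + Q) + H)*(5 + 3) = -2 + (H + Q*(6 + Q))*8 = -2 + (8*H + 8*Q*(6 + Q)) = -2 + 8*H + 8*Q*(6 + Q))
y(Z) = Z + 2*Z² (y(Z) = (Z² + Z²) + Z = 2*Z² + Z = Z + 2*Z²)
1/y(f(11, -14)) = 1/((-2 + 8*(-14) + 8*11*(6 + 11))*(1 + 2*(-2 + 8*(-14) + 8*11*(6 + 11)))) = 1/((-2 - 112 + 8*11*17)*(1 + 2*(-2 - 112 + 8*11*17))) = 1/((-2 - 112 + 1496)*(1 + 2*(-2 - 112 + 1496))) = 1/(1382*(1 + 2*1382)) = 1/(1382*(1 + 2764)) = 1/(1382*2765) = 1/3821230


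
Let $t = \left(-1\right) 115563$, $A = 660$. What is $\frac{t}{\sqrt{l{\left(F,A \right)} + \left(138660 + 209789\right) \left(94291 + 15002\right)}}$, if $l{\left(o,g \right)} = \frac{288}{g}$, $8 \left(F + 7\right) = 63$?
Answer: $- \frac{38521 \sqrt{12800131731805}}{232729667851} \approx -0.59218$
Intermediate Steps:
$t = -115563$
$F = \frac{7}{8}$ ($F = -7 + \frac{1}{8} \cdot 63 = -7 + \frac{63}{8} = \frac{7}{8} \approx 0.875$)
$\frac{t}{\sqrt{l{\left(F,A \right)} + \left(138660 + 209789\right) \left(94291 + 15002\right)}} = - \frac{115563}{\sqrt{\frac{288}{660} + \left(138660 + 209789\right) \left(94291 + 15002\right)}} = - \frac{115563}{\sqrt{288 \cdot \frac{1}{660} + 348449 \cdot 109293}} = - \frac{115563}{\sqrt{\frac{24}{55} + 38083036557}} = - \frac{115563}{\sqrt{\frac{2094567010659}{55}}} = - \frac{115563}{\frac{3}{55} \sqrt{12800131731805}} = - 115563 \frac{\sqrt{12800131731805}}{698189003553} = - \frac{38521 \sqrt{12800131731805}}{232729667851}$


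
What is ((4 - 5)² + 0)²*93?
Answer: 93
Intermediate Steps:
((4 - 5)² + 0)²*93 = ((-1)² + 0)²*93 = (1 + 0)²*93 = 1²*93 = 1*93 = 93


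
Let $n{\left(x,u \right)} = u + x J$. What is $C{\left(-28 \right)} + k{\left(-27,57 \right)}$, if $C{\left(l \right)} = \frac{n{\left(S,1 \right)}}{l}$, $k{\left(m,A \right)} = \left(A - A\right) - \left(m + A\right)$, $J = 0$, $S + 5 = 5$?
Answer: $- \frac{841}{28} \approx -30.036$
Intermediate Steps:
$S = 0$ ($S = -5 + 5 = 0$)
$n{\left(x,u \right)} = u$ ($n{\left(x,u \right)} = u + x 0 = u + 0 = u$)
$k{\left(m,A \right)} = - A - m$ ($k{\left(m,A \right)} = 0 - \left(A + m\right) = - A - m$)
$C{\left(l \right)} = \frac{1}{l}$ ($C{\left(l \right)} = 1 \frac{1}{l} = \frac{1}{l}$)
$C{\left(-28 \right)} + k{\left(-27,57 \right)} = \frac{1}{-28} - 30 = - \frac{1}{28} + \left(-57 + 27\right) = - \frac{1}{28} - 30 = - \frac{841}{28}$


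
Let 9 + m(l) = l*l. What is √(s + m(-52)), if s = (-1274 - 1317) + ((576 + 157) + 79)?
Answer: 2*√229 ≈ 30.266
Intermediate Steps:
m(l) = -9 + l² (m(l) = -9 + l*l = -9 + l²)
s = -1779 (s = -2591 + (733 + 79) = -2591 + 812 = -1779)
√(s + m(-52)) = √(-1779 + (-9 + (-52)²)) = √(-1779 + (-9 + 2704)) = √(-1779 + 2695) = √916 = 2*√229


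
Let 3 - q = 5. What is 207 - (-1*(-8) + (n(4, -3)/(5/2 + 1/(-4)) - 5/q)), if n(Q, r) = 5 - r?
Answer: 3473/18 ≈ 192.94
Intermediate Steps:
q = -2 (q = 3 - 1*5 = 3 - 5 = -2)
207 - (-1*(-8) + (n(4, -3)/(5/2 + 1/(-4)) - 5/q)) = 207 - (-1*(-8) + ((5 - 1*(-3))/(5/2 + 1/(-4)) - 5/(-2))) = 207 - (8 + ((5 + 3)/(5*(½) + 1*(-¼)) - 5*(-½))) = 207 - (8 + (8/(5/2 - ¼) + 5/2)) = 207 - (8 + (8/(9/4) + 5/2)) = 207 - (8 + (8*(4/9) + 5/2)) = 207 - (8 + (32/9 + 5/2)) = 207 - (8 + 109/18) = 207 - 1*253/18 = 207 - 253/18 = 3473/18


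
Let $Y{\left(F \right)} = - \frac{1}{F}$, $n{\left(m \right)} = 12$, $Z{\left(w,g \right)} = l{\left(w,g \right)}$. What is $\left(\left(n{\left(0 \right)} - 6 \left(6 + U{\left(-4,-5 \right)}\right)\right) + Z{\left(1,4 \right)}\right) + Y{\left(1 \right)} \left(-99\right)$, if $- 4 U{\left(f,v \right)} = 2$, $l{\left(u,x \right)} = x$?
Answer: $82$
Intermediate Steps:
$U{\left(f,v \right)} = - \frac{1}{2}$ ($U{\left(f,v \right)} = \left(- \frac{1}{4}\right) 2 = - \frac{1}{2}$)
$Z{\left(w,g \right)} = g$
$\left(\left(n{\left(0 \right)} - 6 \left(6 + U{\left(-4,-5 \right)}\right)\right) + Z{\left(1,4 \right)}\right) + Y{\left(1 \right)} \left(-99\right) = \left(\left(12 - 6 \left(6 - \frac{1}{2}\right)\right) + 4\right) + - 1^{-1} \left(-99\right) = \left(\left(12 - 33\right) + 4\right) + \left(-1\right) 1 \left(-99\right) = \left(\left(12 - 33\right) + 4\right) - -99 = \left(-21 + 4\right) + 99 = -17 + 99 = 82$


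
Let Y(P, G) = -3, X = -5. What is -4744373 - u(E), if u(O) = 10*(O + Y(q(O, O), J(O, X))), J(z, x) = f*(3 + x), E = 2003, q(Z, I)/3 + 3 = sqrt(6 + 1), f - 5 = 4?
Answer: -4764373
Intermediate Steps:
f = 9 (f = 5 + 4 = 9)
q(Z, I) = -9 + 3*sqrt(7) (q(Z, I) = -9 + 3*sqrt(6 + 1) = -9 + 3*sqrt(7))
J(z, x) = 27 + 9*x (J(z, x) = 9*(3 + x) = 27 + 9*x)
u(O) = -30 + 10*O (u(O) = 10*(O - 3) = 10*(-3 + O) = -30 + 10*O)
-4744373 - u(E) = -4744373 - (-30 + 10*2003) = -4744373 - (-30 + 20030) = -4744373 - 1*20000 = -4744373 - 20000 = -4764373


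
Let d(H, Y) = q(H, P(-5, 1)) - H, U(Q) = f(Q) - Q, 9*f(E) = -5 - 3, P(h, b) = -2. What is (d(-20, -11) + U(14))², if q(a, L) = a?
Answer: 17956/81 ≈ 221.68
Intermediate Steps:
f(E) = -8/9 (f(E) = (-5 - 3)/9 = (⅑)*(-8) = -8/9)
U(Q) = -8/9 - Q
d(H, Y) = 0 (d(H, Y) = H - H = 0)
(d(-20, -11) + U(14))² = (0 + (-8/9 - 1*14))² = (0 + (-8/9 - 14))² = (0 - 134/9)² = (-134/9)² = 17956/81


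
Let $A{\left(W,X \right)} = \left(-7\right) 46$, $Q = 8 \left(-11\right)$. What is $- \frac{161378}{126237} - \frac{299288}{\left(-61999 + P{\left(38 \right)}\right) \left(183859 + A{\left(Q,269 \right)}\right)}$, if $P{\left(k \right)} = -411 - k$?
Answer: $- \frac{77066631814103}{60286155019938} \approx -1.2783$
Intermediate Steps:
$Q = -88$
$A{\left(W,X \right)} = -322$
$- \frac{161378}{126237} - \frac{299288}{\left(-61999 + P{\left(38 \right)}\right) \left(183859 + A{\left(Q,269 \right)}\right)} = - \frac{161378}{126237} - \frac{299288}{\left(-61999 - 449\right) \left(183859 - 322\right)} = \left(-161378\right) \frac{1}{126237} - \frac{299288}{\left(-61999 - 449\right) 183537} = - \frac{161378}{126237} - \frac{299288}{\left(-61999 - 449\right) 183537} = - \frac{161378}{126237} - \frac{299288}{\left(-62448\right) 183537} = - \frac{161378}{126237} - \frac{299288}{-11461518576} = - \frac{161378}{126237} - - \frac{37411}{1432689822} = - \frac{161378}{126237} + \frac{37411}{1432689822} = - \frac{77066631814103}{60286155019938}$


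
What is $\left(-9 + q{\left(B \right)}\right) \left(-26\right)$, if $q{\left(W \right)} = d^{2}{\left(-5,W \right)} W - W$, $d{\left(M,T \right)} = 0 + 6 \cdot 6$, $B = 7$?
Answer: $-235456$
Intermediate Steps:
$d{\left(M,T \right)} = 36$ ($d{\left(M,T \right)} = 0 + 36 = 36$)
$q{\left(W \right)} = 1295 W$ ($q{\left(W \right)} = 36^{2} W - W = 1296 W - W = 1295 W$)
$\left(-9 + q{\left(B \right)}\right) \left(-26\right) = \left(-9 + 1295 \cdot 7\right) \left(-26\right) = \left(-9 + 9065\right) \left(-26\right) = 9056 \left(-26\right) = -235456$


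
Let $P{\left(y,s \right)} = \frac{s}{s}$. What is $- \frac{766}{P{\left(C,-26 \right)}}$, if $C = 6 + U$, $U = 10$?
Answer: $-766$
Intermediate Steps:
$C = 16$ ($C = 6 + 10 = 16$)
$P{\left(y,s \right)} = 1$
$- \frac{766}{P{\left(C,-26 \right)}} = - \frac{766}{1} = \left(-766\right) 1 = -766$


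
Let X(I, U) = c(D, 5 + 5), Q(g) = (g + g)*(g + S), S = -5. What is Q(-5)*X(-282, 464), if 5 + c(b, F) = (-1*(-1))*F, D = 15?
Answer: 500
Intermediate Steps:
Q(g) = 2*g*(-5 + g) (Q(g) = (g + g)*(g - 5) = (2*g)*(-5 + g) = 2*g*(-5 + g))
c(b, F) = -5 + F (c(b, F) = -5 + (-1*(-1))*F = -5 + 1*F = -5 + F)
X(I, U) = 5 (X(I, U) = -5 + (5 + 5) = -5 + 10 = 5)
Q(-5)*X(-282, 464) = (2*(-5)*(-5 - 5))*5 = (2*(-5)*(-10))*5 = 100*5 = 500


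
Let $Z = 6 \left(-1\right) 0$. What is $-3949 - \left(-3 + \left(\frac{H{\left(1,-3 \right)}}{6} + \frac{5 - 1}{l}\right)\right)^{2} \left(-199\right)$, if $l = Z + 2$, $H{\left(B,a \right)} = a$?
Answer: $- \frac{14005}{4} \approx -3501.3$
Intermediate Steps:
$Z = 0$ ($Z = \left(-6\right) 0 = 0$)
$l = 2$ ($l = 0 + 2 = 2$)
$-3949 - \left(-3 + \left(\frac{H{\left(1,-3 \right)}}{6} + \frac{5 - 1}{l}\right)\right)^{2} \left(-199\right) = -3949 - \left(-3 - \left(\frac{1}{2} - \frac{5 - 1}{2}\right)\right)^{2} \left(-199\right) = -3949 - \left(-3 + \left(\left(-3\right) \frac{1}{6} + 4 \cdot \frac{1}{2}\right)\right)^{2} \left(-199\right) = -3949 - \left(-3 + \left(- \frac{1}{2} + 2\right)\right)^{2} \left(-199\right) = -3949 - \left(-3 + \frac{3}{2}\right)^{2} \left(-199\right) = -3949 - \left(- \frac{3}{2}\right)^{2} \left(-199\right) = -3949 - \frac{9}{4} \left(-199\right) = -3949 - - \frac{1791}{4} = -3949 + \frac{1791}{4} = - \frac{14005}{4}$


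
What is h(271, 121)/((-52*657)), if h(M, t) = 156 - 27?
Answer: -43/11388 ≈ -0.0037759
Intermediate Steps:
h(M, t) = 129
h(271, 121)/((-52*657)) = 129/((-52*657)) = 129/(-34164) = 129*(-1/34164) = -43/11388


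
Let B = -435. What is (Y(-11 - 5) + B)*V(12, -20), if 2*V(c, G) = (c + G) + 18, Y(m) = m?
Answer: -2255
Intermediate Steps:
V(c, G) = 9 + G/2 + c/2 (V(c, G) = ((c + G) + 18)/2 = ((G + c) + 18)/2 = (18 + G + c)/2 = 9 + G/2 + c/2)
(Y(-11 - 5) + B)*V(12, -20) = ((-11 - 5) - 435)*(9 + (½)*(-20) + (½)*12) = (-16 - 435)*(9 - 10 + 6) = -451*5 = -2255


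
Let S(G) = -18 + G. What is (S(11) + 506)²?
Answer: 249001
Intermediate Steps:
(S(11) + 506)² = ((-18 + 11) + 506)² = (-7 + 506)² = 499² = 249001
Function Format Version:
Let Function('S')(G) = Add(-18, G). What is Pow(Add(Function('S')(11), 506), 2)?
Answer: 249001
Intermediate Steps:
Pow(Add(Function('S')(11), 506), 2) = Pow(Add(Add(-18, 11), 506), 2) = Pow(Add(-7, 506), 2) = Pow(499, 2) = 249001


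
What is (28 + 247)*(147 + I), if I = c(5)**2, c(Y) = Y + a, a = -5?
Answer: 40425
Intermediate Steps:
c(Y) = -5 + Y (c(Y) = Y - 5 = -5 + Y)
I = 0 (I = (-5 + 5)**2 = 0**2 = 0)
(28 + 247)*(147 + I) = (28 + 247)*(147 + 0) = 275*147 = 40425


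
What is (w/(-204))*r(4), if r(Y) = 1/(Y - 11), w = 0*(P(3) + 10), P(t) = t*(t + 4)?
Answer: 0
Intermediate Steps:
P(t) = t*(4 + t)
w = 0 (w = 0*(3*(4 + 3) + 10) = 0*(3*7 + 10) = 0*(21 + 10) = 0*31 = 0)
r(Y) = 1/(-11 + Y)
(w/(-204))*r(4) = (0/(-204))/(-11 + 4) = (0*(-1/204))/(-7) = 0*(-⅐) = 0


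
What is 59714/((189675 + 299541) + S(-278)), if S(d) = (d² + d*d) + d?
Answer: 29857/321753 ≈ 0.092795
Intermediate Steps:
S(d) = d + 2*d² (S(d) = (d² + d²) + d = 2*d² + d = d + 2*d²)
59714/((189675 + 299541) + S(-278)) = 59714/((189675 + 299541) - 278*(1 + 2*(-278))) = 59714/(489216 - 278*(1 - 556)) = 59714/(489216 - 278*(-555)) = 59714/(489216 + 154290) = 59714/643506 = 59714*(1/643506) = 29857/321753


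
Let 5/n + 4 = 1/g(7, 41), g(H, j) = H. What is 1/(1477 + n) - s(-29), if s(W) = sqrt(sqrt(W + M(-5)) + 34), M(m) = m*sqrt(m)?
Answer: 27/39844 - sqrt(34 + sqrt(-29 - 5*I*sqrt(5))) ≈ -5.9351 + 0.46169*I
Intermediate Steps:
M(m) = m**(3/2)
n = -35/27 (n = 5/(-4 + 1/7) = 5/(-27/7) = 5*(-7/27) = -35/27 ≈ -1.2963)
s(W) = sqrt(34 + sqrt(W - 5*I*sqrt(5))) (s(W) = sqrt(sqrt(W + (-5)**(3/2)) + 34) = sqrt(sqrt(W - 5*I*sqrt(5)) + 34) = sqrt(34 + sqrt(W - 5*I*sqrt(5))))
1/(1477 + n) - s(-29) = 1/(1477 - 35/27) - sqrt(34 + sqrt(-29 - 5*I*sqrt(5))) = 1/(39844/27) - sqrt(34 + sqrt(-29 - 5*I*sqrt(5))) = 27/39844 - sqrt(34 + sqrt(-29 - 5*I*sqrt(5)))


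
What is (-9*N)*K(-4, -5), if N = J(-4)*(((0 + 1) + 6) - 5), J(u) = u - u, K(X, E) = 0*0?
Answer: 0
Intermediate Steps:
K(X, E) = 0
J(u) = 0
N = 0 (N = 0*(((0 + 1) + 6) - 5) = 0*((1 + 6) - 5) = 0*(7 - 5) = 0*2 = 0)
(-9*N)*K(-4, -5) = -9*0*0 = 0*0 = 0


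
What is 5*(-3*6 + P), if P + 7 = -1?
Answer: -130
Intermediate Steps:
P = -8 (P = -7 - 1 = -8)
5*(-3*6 + P) = 5*(-3*6 - 8) = 5*(-18 - 8) = 5*(-26) = -130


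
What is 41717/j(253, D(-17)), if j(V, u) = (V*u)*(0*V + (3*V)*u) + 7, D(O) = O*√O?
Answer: -41717/943428644 ≈ -4.4218e-5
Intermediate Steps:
D(O) = O^(3/2)
j(V, u) = 7 + 3*V²*u² (j(V, u) = (V*u)*(0 + 3*V*u) + 7 = (V*u)*(3*V*u) + 7 = 3*V²*u² + 7 = 7 + 3*V²*u²)
41717/j(253, D(-17)) = 41717/(7 + 3*253²*((-17)^(3/2))²) = 41717/(7 + 3*64009*(-17*I*√17)²) = 41717/(7 + 3*64009*(-4913)) = 41717/(7 - 943428651) = 41717/(-943428644) = 41717*(-1/943428644) = -41717/943428644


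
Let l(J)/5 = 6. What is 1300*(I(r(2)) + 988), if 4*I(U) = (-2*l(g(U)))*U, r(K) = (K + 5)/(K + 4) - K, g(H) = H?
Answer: 1300650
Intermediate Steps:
l(J) = 30 (l(J) = 5*6 = 30)
r(K) = -K + (5 + K)/(4 + K) (r(K) = (5 + K)/(4 + K) - K = -K + (5 + K)/(4 + K))
I(U) = -15*U (I(U) = ((-2*30)*U)/4 = (-60*U)/4 = -15*U)
1300*(I(r(2)) + 988) = 1300*(-15*(5 - 1*2² - 3*2)/(4 + 2) + 988) = 1300*(-15*(5 - 1*4 - 6)/6 + 988) = 1300*(-5*(5 - 4 - 6)/2 + 988) = 1300*(-5*(-5)/2 + 988) = 1300*(-15*(-⅚) + 988) = 1300*(25/2 + 988) = 1300*(2001/2) = 1300650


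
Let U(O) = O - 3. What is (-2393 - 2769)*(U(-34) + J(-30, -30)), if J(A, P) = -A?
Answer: 36134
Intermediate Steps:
U(O) = -3 + O
(-2393 - 2769)*(U(-34) + J(-30, -30)) = (-2393 - 2769)*((-3 - 34) - 1*(-30)) = -5162*(-37 + 30) = -5162*(-7) = 36134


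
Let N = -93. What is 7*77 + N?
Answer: 446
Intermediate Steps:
7*77 + N = 7*77 - 93 = 539 - 93 = 446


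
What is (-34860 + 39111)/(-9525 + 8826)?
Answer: -1417/233 ≈ -6.0815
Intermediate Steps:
(-34860 + 39111)/(-9525 + 8826) = 4251/(-699) = 4251*(-1/699) = -1417/233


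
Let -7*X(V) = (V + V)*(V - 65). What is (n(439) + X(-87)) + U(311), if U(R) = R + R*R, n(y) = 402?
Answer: 655590/7 ≈ 93656.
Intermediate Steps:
X(V) = -2*V*(-65 + V)/7 (X(V) = -(V + V)*(V - 65)/7 = -2*V*(-65 + V)/7)
U(R) = R + R**2
(n(439) + X(-87)) + U(311) = (402 + (2/7)*(-87)*(65 - 1*(-87))) + 311*(1 + 311) = (402 + (2/7)*(-87)*(65 + 87)) + 311*312 = (402 + (2/7)*(-87)*152) + 97032 = (402 - 26448/7) + 97032 = -23634/7 + 97032 = 655590/7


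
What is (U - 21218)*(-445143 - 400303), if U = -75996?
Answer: 82189187444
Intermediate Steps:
(U - 21218)*(-445143 - 400303) = (-75996 - 21218)*(-445143 - 400303) = -97214*(-845446) = 82189187444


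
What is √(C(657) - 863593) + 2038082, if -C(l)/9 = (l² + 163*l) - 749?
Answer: 2038082 + 2*I*√1426378 ≈ 2.0381e+6 + 2388.6*I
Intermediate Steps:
C(l) = 6741 - 1467*l - 9*l² (C(l) = -9*((l² + 163*l) - 749) = -9*(-749 + l² + 163*l) = 6741 - 1467*l - 9*l²)
√(C(657) - 863593) + 2038082 = √((6741 - 1467*657 - 9*657²) - 863593) + 2038082 = √((6741 - 963819 - 9*431649) - 863593) + 2038082 = √((6741 - 963819 - 3884841) - 863593) + 2038082 = √(-4841919 - 863593) + 2038082 = √(-5705512) + 2038082 = 2*I*√1426378 + 2038082 = 2038082 + 2*I*√1426378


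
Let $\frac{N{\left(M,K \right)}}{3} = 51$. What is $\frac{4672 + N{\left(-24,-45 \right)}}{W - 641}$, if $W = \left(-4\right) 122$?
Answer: $- \frac{4825}{1129} \approx -4.2737$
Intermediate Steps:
$W = -488$
$N{\left(M,K \right)} = 153$ ($N{\left(M,K \right)} = 3 \cdot 51 = 153$)
$\frac{4672 + N{\left(-24,-45 \right)}}{W - 641} = \frac{4672 + 153}{-488 - 641} = \frac{4825}{-1129} = 4825 \left(- \frac{1}{1129}\right) = - \frac{4825}{1129}$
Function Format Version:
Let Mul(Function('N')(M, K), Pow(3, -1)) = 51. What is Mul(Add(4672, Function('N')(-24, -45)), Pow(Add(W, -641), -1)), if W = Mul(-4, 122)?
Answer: Rational(-4825, 1129) ≈ -4.2737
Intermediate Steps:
W = -488
Function('N')(M, K) = 153 (Function('N')(M, K) = Mul(3, 51) = 153)
Mul(Add(4672, Function('N')(-24, -45)), Pow(Add(W, -641), -1)) = Mul(Add(4672, 153), Pow(Add(-488, -641), -1)) = Mul(4825, Pow(-1129, -1)) = Mul(4825, Rational(-1, 1129)) = Rational(-4825, 1129)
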